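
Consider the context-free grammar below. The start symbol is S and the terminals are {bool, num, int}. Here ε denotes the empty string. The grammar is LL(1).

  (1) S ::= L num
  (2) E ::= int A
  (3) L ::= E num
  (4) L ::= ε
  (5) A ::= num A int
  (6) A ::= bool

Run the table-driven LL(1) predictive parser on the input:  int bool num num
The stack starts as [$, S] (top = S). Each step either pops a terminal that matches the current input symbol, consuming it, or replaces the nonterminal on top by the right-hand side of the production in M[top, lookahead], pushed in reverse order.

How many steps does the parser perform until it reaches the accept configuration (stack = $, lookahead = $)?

step 1: stack=$ S  input=int bool num num $  — expand S ::= L num
step 2: stack=$ num L  input=int bool num num $  — expand L ::= E num
step 3: stack=$ num num E  input=int bool num num $  — expand E ::= int A
step 4: stack=$ num num A int  input=int bool num num $  — match int
step 5: stack=$ num num A  input=bool num num $  — expand A ::= bool
step 6: stack=$ num num bool  input=bool num num $  — match bool
step 7: stack=$ num num  input=num num $  — match num
step 8: stack=$ num  input=num $  — match num
Accept reached after 8 steps.

8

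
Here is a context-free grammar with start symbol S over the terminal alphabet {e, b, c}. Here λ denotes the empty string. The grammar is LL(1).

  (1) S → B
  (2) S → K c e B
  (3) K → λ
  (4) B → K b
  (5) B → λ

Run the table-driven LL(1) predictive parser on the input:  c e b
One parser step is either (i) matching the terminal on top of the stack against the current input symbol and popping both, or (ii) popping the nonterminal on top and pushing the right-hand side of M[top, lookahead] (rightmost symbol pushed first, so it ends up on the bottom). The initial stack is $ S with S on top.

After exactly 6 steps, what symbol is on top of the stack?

     Stack      Input    Action
  1  $ S        c e b $  expand S → K c e B
  2  $ B e c K  c e b $  expand K → λ
  3  $ B e c    c e b $  match c
  4  $ B e      e b $    match e
  5  $ B        b $      expand B → K b
  6  $ b K      b $      expand K → λ
Stack after step 6: $ b (top = b).

b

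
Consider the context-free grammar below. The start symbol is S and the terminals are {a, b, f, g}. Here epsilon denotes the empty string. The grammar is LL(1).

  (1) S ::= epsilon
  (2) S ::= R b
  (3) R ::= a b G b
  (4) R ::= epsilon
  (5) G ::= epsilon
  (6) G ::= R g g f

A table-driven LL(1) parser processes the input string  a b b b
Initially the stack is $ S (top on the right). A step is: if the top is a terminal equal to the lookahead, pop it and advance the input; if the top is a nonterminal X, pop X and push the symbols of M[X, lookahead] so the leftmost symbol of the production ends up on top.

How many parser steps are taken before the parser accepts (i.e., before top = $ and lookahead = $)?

7

step 1: stack=$ S  input=a b b b $  — expand S ::= R b
step 2: stack=$ b R  input=a b b b $  — expand R ::= a b G b
step 3: stack=$ b b G b a  input=a b b b $  — match a
step 4: stack=$ b b G b  input=b b b $  — match b
step 5: stack=$ b b G  input=b b $  — expand G ::= epsilon
step 6: stack=$ b b  input=b b $  — match b
step 7: stack=$ b  input=b $  — match b
Accept reached after 7 steps.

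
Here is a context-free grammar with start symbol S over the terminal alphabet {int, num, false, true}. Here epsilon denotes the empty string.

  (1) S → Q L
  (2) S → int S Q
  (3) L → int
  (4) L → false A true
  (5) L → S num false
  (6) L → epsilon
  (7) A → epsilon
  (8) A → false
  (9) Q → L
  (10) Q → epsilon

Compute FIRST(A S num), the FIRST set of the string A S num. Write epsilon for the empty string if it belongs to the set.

FIRST(A) = {epsilon, false}
FIRST(S) = {epsilon, false, int, num}  (via Q L)
FIRST(L) = {epsilon, false, int, num}  (via S num false)
FIRST(Q) = {epsilon, false, int, num}  (via L)
FIRST(A S num): take FIRST of each symbol in turn, carrying on past any symbol whose FIRST contains epsilon; result {false, int, num}.

{false, int, num}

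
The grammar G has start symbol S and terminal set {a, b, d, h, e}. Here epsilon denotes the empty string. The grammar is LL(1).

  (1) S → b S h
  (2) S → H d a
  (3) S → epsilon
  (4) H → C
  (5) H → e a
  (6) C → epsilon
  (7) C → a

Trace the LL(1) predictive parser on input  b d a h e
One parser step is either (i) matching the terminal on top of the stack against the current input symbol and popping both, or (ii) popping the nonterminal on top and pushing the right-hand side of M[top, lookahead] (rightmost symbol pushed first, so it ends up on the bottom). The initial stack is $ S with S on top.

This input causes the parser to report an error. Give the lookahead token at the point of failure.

     Stack      Input        Action
  1  $ S        b d a h e $  expand S → b S h
  2  $ h S b    b d a h e $  match b
  3  $ h S      d a h e $    expand S → H d a
  4  $ h a d H  d a h e $    expand H → C
  5  $ h a d C  d a h e $    expand C → epsilon
  6  $ h a d    d a h e $    match d
  7  $ h a      a h e $      match a
  8  $ h        h e $        match h
  9  $          e $          error: stack empty but input remains

e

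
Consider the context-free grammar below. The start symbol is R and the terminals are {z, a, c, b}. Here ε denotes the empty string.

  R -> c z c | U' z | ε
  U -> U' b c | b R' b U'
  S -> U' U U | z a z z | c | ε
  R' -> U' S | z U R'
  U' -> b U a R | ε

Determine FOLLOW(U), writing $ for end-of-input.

{a, b, c, z}

FIRST(U') = {ε, b}
FIRST(R) = {ε, b, c, z}  (via U' z)
FIRST(U) = {b}  (via U' b c)
FIRST(S) = {ε, b, c, z}  (via U' U U)
FIRST(R') = {ε, b, c, z}  (via U' S)
FOLLOW(R) includes $ since R is the start symbol.
FOLLOW(R'): in U->b R' b U', R' is followed by b U' with FIRST {b}; in R'->z U R', the suffix after R' is empty (adds nothing new). Thus FOLLOW(R') = {b}.
FOLLOW(S): in R'->U' S, the suffix after S is empty, so FOLLOW(S) ⊇ FOLLOW(R') = {b}. Thus FOLLOW(S) = {b}.
FOLLOW(U): in S->U' U U (occurrence 1), U is followed by U with FIRST {b}; in S->U' U U (occurrence 2), the suffix after U is empty, so FOLLOW(U) ⊇ FOLLOW(S) = {b}; in R'->z U R', U is followed by R' with FIRST {ε, b, c, z}; in R'->z U R', the suffix after U is nullable, so FOLLOW(U) ⊇ FOLLOW(R') = {b}; in U'->b U a R, U is followed by a R with FIRST {a}. Thus FOLLOW(U) = {a, b, c, z}.
FOLLOW(U'): in R->U' z, U' is followed by z with FIRST {z}; in U->U' b c, U' is followed by b c with FIRST {b}; in U->b R' b U', the suffix after U' is empty, so FOLLOW(U') ⊇ FOLLOW(U) = {a, b, c, z}; in S->U' U U, U' is followed by U U with FIRST {b}; in R'->U' S, U' is followed by S with FIRST {ε, b, c, z}; in R'->U' S, the suffix after U' is nullable, so FOLLOW(U') ⊇ FOLLOW(R') = {b}. Thus FOLLOW(U') = {a, b, c, z}.
FOLLOW(R): in U'->b U a R, the suffix after R is empty, so FOLLOW(R) ⊇ FOLLOW(U') = {a, b, c, z}. Thus FOLLOW(R) = {$, a, b, c, z}.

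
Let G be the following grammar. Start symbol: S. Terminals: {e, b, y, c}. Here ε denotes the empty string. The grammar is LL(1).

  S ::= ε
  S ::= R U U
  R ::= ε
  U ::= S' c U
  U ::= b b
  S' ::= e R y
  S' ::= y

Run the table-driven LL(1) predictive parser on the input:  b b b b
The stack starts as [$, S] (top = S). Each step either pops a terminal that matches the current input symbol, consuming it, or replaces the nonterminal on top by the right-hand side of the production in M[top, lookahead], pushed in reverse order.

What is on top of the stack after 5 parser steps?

     Stack    Input      Action
  1  $ S      b b b b $  expand S ::= R U U
  2  $ U U R  b b b b $  expand R ::= ε
  3  $ U U    b b b b $  expand U ::= b b
  4  $ U b b  b b b b $  match b
  5  $ U b    b b b $    match b
Stack after step 5: $ U (top = U).

U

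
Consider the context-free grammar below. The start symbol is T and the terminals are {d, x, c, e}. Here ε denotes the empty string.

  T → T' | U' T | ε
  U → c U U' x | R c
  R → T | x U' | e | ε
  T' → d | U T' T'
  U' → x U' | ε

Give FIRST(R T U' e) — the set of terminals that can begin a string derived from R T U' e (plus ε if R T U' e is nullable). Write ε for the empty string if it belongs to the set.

{c, d, e, x}

FIRST(U') = {ε, x}
FIRST(T) = {ε, c, d, e, x}  (via T', U' T)
FIRST(R) = {ε, c, d, e, x}  (via T)
FIRST(U) = {c, d, e, x}  (via R c)
FIRST(T') = {c, d, e, x}  (via U T' T')
FIRST(R T U' e): take FIRST of each symbol in turn, carrying on past any symbol whose FIRST contains ε; result {c, d, e, x}.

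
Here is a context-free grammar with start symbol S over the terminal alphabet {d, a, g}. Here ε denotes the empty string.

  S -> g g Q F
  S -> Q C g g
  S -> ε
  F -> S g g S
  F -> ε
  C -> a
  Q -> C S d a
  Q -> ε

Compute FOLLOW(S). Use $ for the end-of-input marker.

{$, d, g}

FIRST(C): from C->a we get {a}. So FIRST(C) = {a}.
FIRST(Q): from Q->C S d a we get {a}; from Q->ε we get {ε}. So FIRST(Q) = {ε, a}.
FIRST(S): from S->g g Q F we get {g}; from S->Q C g g we get {a}; from S->ε we get {ε}. So FIRST(S) = {ε, a, g}.
FIRST(F): from F->S g g S we get {a, g}; from F->ε we get {ε}. So FIRST(F) = {ε, a, g}.
FOLLOW(S) includes $ since S is the start symbol.
FOLLOW(C): in S->Q C g g, C is followed by g g with FIRST {g}; in Q->C S d a, C is followed by S d a with FIRST {a, d, g}. Thus FOLLOW(C) = {a, d, g}.
FOLLOW(S): in F->S g g S (occurrence 1), S is followed by g g S with FIRST {g}; in F->S g g S (occurrence 2), the suffix after S is empty, so FOLLOW(S) ⊇ FOLLOW(F) = {$, d, g}; in Q->C S d a, S is followed by d a with FIRST {d}. Thus FOLLOW(S) = {$, d, g}.
FOLLOW(F): in S->g g Q F, the suffix after F is empty, so FOLLOW(F) ⊇ FOLLOW(S) = {$, d, g}. Thus FOLLOW(F) = {$, d, g}.
FOLLOW(Q): in S->g g Q F, Q is followed by F with FIRST {ε, a, g}; in S->g g Q F, the suffix after Q is nullable, so FOLLOW(Q) ⊇ FOLLOW(S) = {$, d, g}; in S->Q C g g, Q is followed by C g g with FIRST {a}. Thus FOLLOW(Q) = {$, a, d, g}.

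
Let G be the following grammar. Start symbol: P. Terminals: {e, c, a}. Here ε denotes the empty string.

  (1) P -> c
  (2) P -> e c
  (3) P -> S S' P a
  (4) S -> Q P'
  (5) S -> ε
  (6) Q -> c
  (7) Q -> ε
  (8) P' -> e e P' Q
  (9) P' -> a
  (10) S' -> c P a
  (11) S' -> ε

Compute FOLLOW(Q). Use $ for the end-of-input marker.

FIRST(Q) = {ε, c}
FIRST(P') = {a, e}
FIRST(S') = {ε, c}
FIRST(S) = {ε, a, c, e}  (via Q P')
FIRST(P) = {a, c, e}  (via S S' P a)
FOLLOW(P) includes $ since P is the start symbol.
FOLLOW(P): in P->S S' P a, P is followed by a with FIRST {a}; in S'->c P a, P is followed by a with FIRST {a}. Thus FOLLOW(P) = {$, a}.
FOLLOW(S): in P->S S' P a, S is followed by S' P a with FIRST {a, c, e}. Thus FOLLOW(S) = {a, c, e}.
FOLLOW(P'): in S->Q P', the suffix after P' is empty, so FOLLOW(P') ⊇ FOLLOW(S) = {a, c, e}; in P'->e e P' Q, P' is followed by Q with FIRST {ε, c}; in P'->e e P' Q, the suffix after P' is nullable (adds nothing new). Thus FOLLOW(P') = {a, c, e}.
FOLLOW(Q): in S->Q P', Q is followed by P' with FIRST {a, e}; in P'->e e P' Q, the suffix after Q is empty, so FOLLOW(Q) ⊇ FOLLOW(P') = {a, c, e}. Thus FOLLOW(Q) = {a, c, e}.
FOLLOW(S'): in P->S S' P a, S' is followed by P a with FIRST {a, c, e}. Thus FOLLOW(S') = {a, c, e}.

{a, c, e}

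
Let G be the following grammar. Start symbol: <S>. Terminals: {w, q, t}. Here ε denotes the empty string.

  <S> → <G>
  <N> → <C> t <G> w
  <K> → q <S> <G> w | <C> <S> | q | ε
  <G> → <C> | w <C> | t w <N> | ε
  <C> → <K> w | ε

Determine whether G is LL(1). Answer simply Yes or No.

FIRST(<S>) = {ε, q, t, w}
FIRST(<N>) = {q, t, w}
FIRST(<K>) = {ε, q, t, w}
FIRST(<G>) = {ε, q, t, w}
FIRST(<C>) = {ε, q, t, w}
FOLLOW(<S>) = {$, q, t, w}
FOLLOW(<N>) = {$, q, t, w}
FOLLOW(<K>) = {w}
FOLLOW(<G>) = {$, q, t, w}
FOLLOW(<C>) = {$, q, t, w}
Cell M[<C>, q] receives both <C> → <K> w and <C> → ε — the grammar is not LL(1).

No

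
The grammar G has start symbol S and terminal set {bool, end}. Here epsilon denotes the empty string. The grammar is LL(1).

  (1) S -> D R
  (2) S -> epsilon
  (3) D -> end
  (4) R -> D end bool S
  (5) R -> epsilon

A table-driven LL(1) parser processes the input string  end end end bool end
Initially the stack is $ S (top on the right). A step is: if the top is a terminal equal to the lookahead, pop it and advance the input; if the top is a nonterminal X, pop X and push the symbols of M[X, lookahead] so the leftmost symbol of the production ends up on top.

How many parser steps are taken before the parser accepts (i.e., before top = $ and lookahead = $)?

step 1: stack=$ S  input=end end end bool end $  — expand S -> D R
step 2: stack=$ R D  input=end end end bool end $  — expand D -> end
step 3: stack=$ R end  input=end end end bool end $  — match end
step 4: stack=$ R  input=end end bool end $  — expand R -> D end bool S
step 5: stack=$ S bool end D  input=end end bool end $  — expand D -> end
step 6: stack=$ S bool end end  input=end end bool end $  — match end
step 7: stack=$ S bool end  input=end bool end $  — match end
step 8: stack=$ S bool  input=bool end $  — match bool
step 9: stack=$ S  input=end $  — expand S -> D R
step 10: stack=$ R D  input=end $  — expand D -> end
step 11: stack=$ R end  input=end $  — match end
step 12: stack=$ R  input=$  — expand R -> epsilon
Accept reached after 12 steps.

12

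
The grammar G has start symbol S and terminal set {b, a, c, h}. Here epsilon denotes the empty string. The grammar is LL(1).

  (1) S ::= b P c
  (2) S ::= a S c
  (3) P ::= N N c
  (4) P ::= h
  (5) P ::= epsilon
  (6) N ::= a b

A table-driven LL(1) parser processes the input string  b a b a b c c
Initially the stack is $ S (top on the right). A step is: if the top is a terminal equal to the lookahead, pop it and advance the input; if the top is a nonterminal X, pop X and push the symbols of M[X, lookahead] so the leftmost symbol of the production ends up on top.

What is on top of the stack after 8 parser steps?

     Stack        Input            Action
  1  $ S          b a b a b c c $  expand S ::= b P c
  2  $ c P b      b a b a b c c $  match b
  3  $ c P        a b a b c c $    expand P ::= N N c
  4  $ c c N N    a b a b c c $    expand N ::= a b
  5  $ c c N b a  a b a b c c $    match a
  6  $ c c N b    b a b c c $      match b
  7  $ c c N      a b c c $        expand N ::= a b
  8  $ c c b a    a b c c $        match a
Stack after step 8: $ c c b (top = b).

b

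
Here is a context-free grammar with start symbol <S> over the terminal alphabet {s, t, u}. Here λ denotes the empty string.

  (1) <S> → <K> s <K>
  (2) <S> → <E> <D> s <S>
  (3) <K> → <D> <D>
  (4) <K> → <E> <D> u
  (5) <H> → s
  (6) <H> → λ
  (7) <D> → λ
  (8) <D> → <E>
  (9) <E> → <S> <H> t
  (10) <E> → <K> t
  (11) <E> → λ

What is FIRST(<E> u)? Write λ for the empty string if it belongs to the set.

FIRST(<H>): from <H>→s we get {s}; from <H>→λ we get {λ}. So FIRST(<H>) = {λ, s}.
FIRST(<S>): from <S>→<K> s <K> we get {s, t, u}; from <S>→<E> <D> s <S> we get {s, t, u}. So FIRST(<S>) = {s, t, u}.
FIRST(<K>): from <K>→<D> <D> we get {λ, s, t, u}; from <K>→<E> <D> u we get {s, t, u}. So FIRST(<K>) = {λ, s, t, u}.
FIRST(<E>): from <E>→<S> <H> t we get {s, t, u}; from <E>→<K> t we get {s, t, u}; from <E>→λ we get {λ}. So FIRST(<E>) = {λ, s, t, u}.
FIRST(<D>): from <D>→λ we get {λ}; from <D>→<E> we get {λ, s, t, u}. So FIRST(<D>) = {λ, s, t, u}.
FIRST(<E> u): take FIRST of each symbol in turn, carrying on past any symbol whose FIRST contains λ; result {s, t, u}.

{s, t, u}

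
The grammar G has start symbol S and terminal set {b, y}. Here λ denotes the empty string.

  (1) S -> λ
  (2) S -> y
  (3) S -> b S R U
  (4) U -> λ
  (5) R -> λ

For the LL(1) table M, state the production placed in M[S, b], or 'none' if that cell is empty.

FIRST(S) = {λ, b, y}
FIRST(U) = {λ}
FIRST(R) = {λ}
FOLLOW(S) includes $ since S is the start symbol.
FOLLOW(S): in S->b S R U, S is followed by R U with FIRST {λ}; in S->b S R U, the suffix after S is nullable (adds nothing new). Thus FOLLOW(S) = {$}.
For S -> λ: FIRST(λ) = {λ}, so it goes in M[S, t] for t ∈ {}; since λ ∈ FIRST, also for every t ∈ FOLLOW(S) = {$}.
For S -> y: FIRST(y) = {y}, so it goes in M[S, t] for t ∈ {y}.
For S -> b S R U: FIRST(b S R U) = {b}, so it goes in M[S, t] for t ∈ {b}.

S -> b S R U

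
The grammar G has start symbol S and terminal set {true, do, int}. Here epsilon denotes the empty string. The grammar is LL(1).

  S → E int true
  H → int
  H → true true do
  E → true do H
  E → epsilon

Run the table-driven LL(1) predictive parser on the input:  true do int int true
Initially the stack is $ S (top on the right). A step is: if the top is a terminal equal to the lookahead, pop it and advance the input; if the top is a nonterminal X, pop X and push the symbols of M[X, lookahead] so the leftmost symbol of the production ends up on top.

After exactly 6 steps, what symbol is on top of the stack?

step 1: stack=$ S  input=true do int int true $  — expand S → E int true
step 2: stack=$ true int E  input=true do int int true $  — expand E → true do H
step 3: stack=$ true int H do true  input=true do int int true $  — match true
step 4: stack=$ true int H do  input=do int int true $  — match do
step 5: stack=$ true int H  input=int int true $  — expand H → int
step 6: stack=$ true int int  input=int int true $  — match int
Stack after step 6: $ true int (top = int).

int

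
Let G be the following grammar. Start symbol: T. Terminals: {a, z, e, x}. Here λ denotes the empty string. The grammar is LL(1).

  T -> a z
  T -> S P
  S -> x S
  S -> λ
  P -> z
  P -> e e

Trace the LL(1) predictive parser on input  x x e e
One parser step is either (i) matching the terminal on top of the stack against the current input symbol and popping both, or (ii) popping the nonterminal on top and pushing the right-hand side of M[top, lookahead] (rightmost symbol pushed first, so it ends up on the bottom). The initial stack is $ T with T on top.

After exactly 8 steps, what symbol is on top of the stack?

     Stack    Input      Action
  1  $ T      x x e e $  expand T -> S P
  2  $ P S    x x e e $  expand S -> x S
  3  $ P S x  x x e e $  match x
  4  $ P S    x e e $    expand S -> x S
  5  $ P S x  x e e $    match x
  6  $ P S    e e $      expand S -> λ
  7  $ P      e e $      expand P -> e e
  8  $ e e    e e $      match e
Stack after step 8: $ e (top = e).

e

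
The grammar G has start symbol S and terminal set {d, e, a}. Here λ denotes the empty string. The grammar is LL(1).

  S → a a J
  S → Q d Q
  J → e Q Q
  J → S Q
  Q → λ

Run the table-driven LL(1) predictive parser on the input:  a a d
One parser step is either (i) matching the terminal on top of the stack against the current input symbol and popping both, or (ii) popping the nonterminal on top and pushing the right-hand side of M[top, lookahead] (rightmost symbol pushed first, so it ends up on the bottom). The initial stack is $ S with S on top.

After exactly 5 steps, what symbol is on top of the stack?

Q

step 1: stack=$ S  input=a a d $  — expand S → a a J
step 2: stack=$ J a a  input=a a d $  — match a
step 3: stack=$ J a  input=a d $  — match a
step 4: stack=$ J  input=d $  — expand J → S Q
step 5: stack=$ Q S  input=d $  — expand S → Q d Q
Stack after step 5: $ Q Q d Q (top = Q).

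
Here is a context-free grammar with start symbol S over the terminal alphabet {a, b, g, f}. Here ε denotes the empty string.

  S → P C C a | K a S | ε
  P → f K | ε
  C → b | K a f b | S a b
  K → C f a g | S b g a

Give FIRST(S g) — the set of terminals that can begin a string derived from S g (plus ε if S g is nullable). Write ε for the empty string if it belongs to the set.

FIRST(P) = {ε, f}
FIRST(S) = {ε, a, b, f}  (via P C C a, K a S)
FIRST(C) = {a, b, f}  (via K a f b, S a b)
FIRST(K) = {a, b, f}  (via C f a g, S b g a)
FIRST(S g): take FIRST of each symbol in turn, carrying on past any symbol whose FIRST contains ε; result {a, b, f, g}.

{a, b, f, g}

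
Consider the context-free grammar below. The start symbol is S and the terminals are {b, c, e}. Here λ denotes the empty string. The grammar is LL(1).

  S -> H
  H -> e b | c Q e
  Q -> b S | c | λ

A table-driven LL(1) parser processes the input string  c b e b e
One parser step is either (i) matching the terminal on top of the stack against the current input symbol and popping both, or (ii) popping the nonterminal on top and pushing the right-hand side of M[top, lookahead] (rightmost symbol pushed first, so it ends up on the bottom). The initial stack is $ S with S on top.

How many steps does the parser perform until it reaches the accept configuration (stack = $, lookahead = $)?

10

step 1: stack=$ S  input=c b e b e $  — expand S -> H
step 2: stack=$ H  input=c b e b e $  — expand H -> c Q e
step 3: stack=$ e Q c  input=c b e b e $  — match c
step 4: stack=$ e Q  input=b e b e $  — expand Q -> b S
step 5: stack=$ e S b  input=b e b e $  — match b
step 6: stack=$ e S  input=e b e $  — expand S -> H
step 7: stack=$ e H  input=e b e $  — expand H -> e b
step 8: stack=$ e b e  input=e b e $  — match e
step 9: stack=$ e b  input=b e $  — match b
step 10: stack=$ e  input=e $  — match e
Accept reached after 10 steps.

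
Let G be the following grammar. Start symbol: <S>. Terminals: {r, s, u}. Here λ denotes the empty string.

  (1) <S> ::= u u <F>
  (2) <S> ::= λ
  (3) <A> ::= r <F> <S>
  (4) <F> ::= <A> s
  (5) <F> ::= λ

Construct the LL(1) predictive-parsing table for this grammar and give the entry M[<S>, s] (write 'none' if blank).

<S> ::= λ

FIRST(<S>) = {λ, u}
FIRST(<A>) = {r}
FIRST(<F>) = {λ, r}  (via <A> s)
FOLLOW(<S>) includes $ since <S> is the start symbol.
FOLLOW(<A>): in <F>::=<A> s, <A> is followed by s with FIRST {s}. Thus FOLLOW(<A>) = {s}.
FOLLOW(<S>): in <A>::=r <F> <S>, the suffix after <S> is empty, so FOLLOW(<S>) ⊇ FOLLOW(<A>) = {s}. Thus FOLLOW(<S>) = {$, s}.
For <S> ::= u u <F>: FIRST(u u <F>) = {u}, so it goes in M[<S>, t] for t ∈ {u}.
For <S> ::= λ: FIRST(λ) = {λ}, so it goes in M[<S>, t] for t ∈ {}; since λ ∈ FIRST, also for every t ∈ FOLLOW(<S>) = {$, s}.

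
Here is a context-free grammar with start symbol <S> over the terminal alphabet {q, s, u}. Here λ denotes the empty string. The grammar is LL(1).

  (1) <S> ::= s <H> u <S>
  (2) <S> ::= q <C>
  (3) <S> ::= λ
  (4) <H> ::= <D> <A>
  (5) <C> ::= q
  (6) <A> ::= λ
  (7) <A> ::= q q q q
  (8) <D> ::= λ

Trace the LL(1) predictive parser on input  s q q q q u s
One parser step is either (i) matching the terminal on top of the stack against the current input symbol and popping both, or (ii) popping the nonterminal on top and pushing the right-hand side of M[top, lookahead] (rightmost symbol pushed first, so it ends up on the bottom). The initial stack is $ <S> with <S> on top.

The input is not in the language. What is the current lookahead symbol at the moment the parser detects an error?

      Stack            Input            Action
   1  $ <S>            s q q q q u s $  expand <S> ::= s <H> u <S>
   2  $ <S> u <H> s    s q q q q u s $  match s
   3  $ <S> u <H>      q q q q u s $    expand <H> ::= <D> <A>
   4  $ <S> u <A> <D>  q q q q u s $    expand <D> ::= λ
   5  $ <S> u <A>      q q q q u s $    expand <A> ::= q q q q
   6  $ <S> u q q q q  q q q q u s $    match q
   7  $ <S> u q q q    q q q u s $      match q
   8  $ <S> u q q      q q u s $        match q
   9  $ <S> u q        q u s $          match q
  10  $ <S> u          u s $            match u
  11  $ <S>            s $              expand <S> ::= s <H> u <S>
  12  $ <S> u <H> s    s $              match s
  13  $ <S> u <H>      $                error: M[<H>, $] is empty

$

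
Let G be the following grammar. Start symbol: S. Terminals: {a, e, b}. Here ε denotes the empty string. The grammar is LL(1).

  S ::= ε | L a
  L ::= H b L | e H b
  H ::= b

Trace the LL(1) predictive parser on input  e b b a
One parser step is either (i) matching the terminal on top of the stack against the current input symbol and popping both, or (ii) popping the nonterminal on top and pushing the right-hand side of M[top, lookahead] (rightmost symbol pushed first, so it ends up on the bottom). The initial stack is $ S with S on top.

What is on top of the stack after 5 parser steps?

step 1: stack=$ S  input=e b b a $  — expand S ::= L a
step 2: stack=$ a L  input=e b b a $  — expand L ::= e H b
step 3: stack=$ a b H e  input=e b b a $  — match e
step 4: stack=$ a b H  input=b b a $  — expand H ::= b
step 5: stack=$ a b b  input=b b a $  — match b
Stack after step 5: $ a b (top = b).

b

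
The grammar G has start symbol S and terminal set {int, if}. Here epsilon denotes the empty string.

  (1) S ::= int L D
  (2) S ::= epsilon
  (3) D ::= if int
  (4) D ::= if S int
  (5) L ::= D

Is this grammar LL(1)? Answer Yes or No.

No

FIRST(S) = {epsilon, int}
FIRST(D) = {if}
FIRST(L) = {if}
FOLLOW(S) = {$, int}
FOLLOW(D) = {$, if, int}
FOLLOW(L) = {if}
Cell M[D, if] receives both D ::= if int and D ::= if S int — the grammar is not LL(1).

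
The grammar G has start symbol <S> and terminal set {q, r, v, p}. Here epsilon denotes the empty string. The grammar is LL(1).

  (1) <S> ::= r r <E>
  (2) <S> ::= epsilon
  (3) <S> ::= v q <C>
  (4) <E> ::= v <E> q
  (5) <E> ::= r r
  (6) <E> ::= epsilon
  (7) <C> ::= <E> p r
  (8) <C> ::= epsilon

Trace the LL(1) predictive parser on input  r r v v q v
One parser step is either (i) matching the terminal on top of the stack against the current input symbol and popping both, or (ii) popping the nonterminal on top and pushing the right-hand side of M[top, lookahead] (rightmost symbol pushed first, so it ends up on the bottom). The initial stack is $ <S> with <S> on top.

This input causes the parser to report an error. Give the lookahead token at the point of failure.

step 1: stack=$ <S>  input=r r v v q v $  — expand <S> ::= r r <E>
step 2: stack=$ <E> r r  input=r r v v q v $  — match r
step 3: stack=$ <E> r  input=r v v q v $  — match r
step 4: stack=$ <E>  input=v v q v $  — expand <E> ::= v <E> q
step 5: stack=$ q <E> v  input=v v q v $  — match v
step 6: stack=$ q <E>  input=v q v $  — expand <E> ::= v <E> q
step 7: stack=$ q q <E> v  input=v q v $  — match v
step 8: stack=$ q q <E>  input=q v $  — expand <E> ::= epsilon
step 9: stack=$ q q  input=q v $  — match q
step 10: stack=$ q  input=v $  — error: top is terminal q but lookahead is v

v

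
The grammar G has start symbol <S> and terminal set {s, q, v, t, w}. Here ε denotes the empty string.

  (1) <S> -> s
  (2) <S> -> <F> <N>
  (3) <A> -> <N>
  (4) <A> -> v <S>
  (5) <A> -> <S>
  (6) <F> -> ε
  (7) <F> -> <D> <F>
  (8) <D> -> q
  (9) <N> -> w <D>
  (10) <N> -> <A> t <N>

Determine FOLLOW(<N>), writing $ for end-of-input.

FIRST(<D>) = {q}
FIRST(<F>) = {ε, q}  (via <D> <F>)
FIRST(<S>) = {q, s, v, w}  (via <F> <N>)
FIRST(<A>) = {q, s, v, w}  (via <N>, <S>)
FIRST(<N>) = {q, s, v, w}  (via <A> t <N>)
FOLLOW(<S>) includes $ since <S> is the start symbol.
FOLLOW(<A>): in <N>-><A> t <N>, <A> is followed by t <N> with FIRST {t}. Thus FOLLOW(<A>) = {t}.
FOLLOW(<S>): in <A>->v <S>, the suffix after <S> is empty, so FOLLOW(<S>) ⊇ FOLLOW(<A>) = {t}; in <A>-><S>, the suffix after <S> is empty, so FOLLOW(<S>) ⊇ FOLLOW(<A>) = {t}. Thus FOLLOW(<S>) = {$, t}.
FOLLOW(<F>): in <S>-><F> <N>, <F> is followed by <N> with FIRST {q, s, v, w}; in <F>-><D> <F>, the suffix after <F> is empty (adds nothing new). Thus FOLLOW(<F>) = {q, s, v, w}.
FOLLOW(<N>): in <S>-><F> <N>, the suffix after <N> is empty, so FOLLOW(<N>) ⊇ FOLLOW(<S>) = {$, t}; in <A>-><N>, the suffix after <N> is empty, so FOLLOW(<N>) ⊇ FOLLOW(<A>) = {t}; in <N>-><A> t <N>, the suffix after <N> is empty (adds nothing new). Thus FOLLOW(<N>) = {$, t}.
FOLLOW(<D>): in <F>-><D> <F>, <D> is followed by <F> with FIRST {ε, q}; in <F>-><D> <F>, the suffix after <D> is nullable, so FOLLOW(<D>) ⊇ FOLLOW(<F>) = {q, s, v, w}; in <N>->w <D>, the suffix after <D> is empty, so FOLLOW(<D>) ⊇ FOLLOW(<N>) = {$, t}. Thus FOLLOW(<D>) = {$, q, s, t, v, w}.

{$, t}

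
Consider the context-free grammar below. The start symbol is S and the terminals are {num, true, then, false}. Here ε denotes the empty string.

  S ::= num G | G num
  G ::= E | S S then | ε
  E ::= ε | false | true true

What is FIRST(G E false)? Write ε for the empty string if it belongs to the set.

{false, num, true}

FIRST(E) = {ε, false, true}
FIRST(S) = {false, num, true}  (via G num)
FIRST(G) = {ε, false, num, true}  (via E, S S then)
FIRST(G E false): take FIRST of each symbol in turn, carrying on past any symbol whose FIRST contains ε; result {false, num, true}.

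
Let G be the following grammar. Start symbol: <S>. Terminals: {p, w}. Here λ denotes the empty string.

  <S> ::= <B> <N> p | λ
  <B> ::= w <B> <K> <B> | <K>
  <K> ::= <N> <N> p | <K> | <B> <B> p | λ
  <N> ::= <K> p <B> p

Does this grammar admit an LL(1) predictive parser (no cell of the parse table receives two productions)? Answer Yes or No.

No

FIRST(<S>) = {λ, p, w}
FIRST(<B>) = {λ, p, w}
FIRST(<K>) = {λ, p, w}
FIRST(<N>) = {p, w}
FOLLOW(<S>) = {$}
FOLLOW(<B>) = {p, w}
FOLLOW(<K>) = {p, w}
FOLLOW(<N>) = {p, w}
Cell M[<B>, w] receives both <B> ::= w <B> <K> <B> and <B> ::= <K> — the grammar is not LL(1).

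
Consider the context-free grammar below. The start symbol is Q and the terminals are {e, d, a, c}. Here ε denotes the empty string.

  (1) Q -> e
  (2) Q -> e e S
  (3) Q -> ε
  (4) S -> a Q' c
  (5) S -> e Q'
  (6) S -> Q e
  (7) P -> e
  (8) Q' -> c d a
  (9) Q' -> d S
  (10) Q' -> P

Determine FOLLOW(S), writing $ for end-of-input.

FIRST(Q) = {ε, e}
FIRST(P) = {e}
FIRST(S) = {a, e}  (via Q e)
FIRST(Q') = {c, d, e}  (via P)
FOLLOW(Q) includes $ since Q is the start symbol.
FOLLOW(Q): in S->Q e, Q is followed by e with FIRST {e}. Thus FOLLOW(Q) = {$, e}.
FOLLOW(S): in Q->e e S, the suffix after S is empty, so FOLLOW(S) ⊇ FOLLOW(Q) = {$, e}; in Q'->d S, the suffix after S is empty, so FOLLOW(S) ⊇ FOLLOW(Q') = {$, c, e}. Thus FOLLOW(S) = {$, c, e}.
FOLLOW(Q'): in S->a Q' c, Q' is followed by c with FIRST {c}; in S->e Q', the suffix after Q' is empty, so FOLLOW(Q') ⊇ FOLLOW(S) = {$, c, e}. Thus FOLLOW(Q') = {$, c, e}.
FOLLOW(P): in Q'->P, the suffix after P is empty, so FOLLOW(P) ⊇ FOLLOW(Q') = {$, c, e}. Thus FOLLOW(P) = {$, c, e}.

{$, c, e}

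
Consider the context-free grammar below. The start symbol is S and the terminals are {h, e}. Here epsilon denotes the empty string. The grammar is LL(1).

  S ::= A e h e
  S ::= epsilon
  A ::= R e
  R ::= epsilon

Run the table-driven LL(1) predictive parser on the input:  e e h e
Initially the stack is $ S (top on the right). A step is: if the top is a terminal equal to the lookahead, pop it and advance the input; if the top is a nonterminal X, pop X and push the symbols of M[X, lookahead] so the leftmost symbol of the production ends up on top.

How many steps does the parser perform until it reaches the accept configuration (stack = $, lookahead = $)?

step 1: stack=$ S  input=e e h e $  — expand S ::= A e h e
step 2: stack=$ e h e A  input=e e h e $  — expand A ::= R e
step 3: stack=$ e h e e R  input=e e h e $  — expand R ::= epsilon
step 4: stack=$ e h e e  input=e e h e $  — match e
step 5: stack=$ e h e  input=e h e $  — match e
step 6: stack=$ e h  input=h e $  — match h
step 7: stack=$ e  input=e $  — match e
Accept reached after 7 steps.

7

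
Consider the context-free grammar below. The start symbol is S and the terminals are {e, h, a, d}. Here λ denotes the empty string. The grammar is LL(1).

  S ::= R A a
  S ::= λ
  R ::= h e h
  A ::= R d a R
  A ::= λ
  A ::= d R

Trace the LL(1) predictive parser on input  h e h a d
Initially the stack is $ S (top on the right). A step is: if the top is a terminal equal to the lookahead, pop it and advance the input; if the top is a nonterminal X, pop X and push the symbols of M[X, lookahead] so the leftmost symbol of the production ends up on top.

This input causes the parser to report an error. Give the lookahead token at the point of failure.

step 1: stack=$ S  input=h e h a d $  — expand S ::= R A a
step 2: stack=$ a A R  input=h e h a d $  — expand R ::= h e h
step 3: stack=$ a A h e h  input=h e h a d $  — match h
step 4: stack=$ a A h e  input=e h a d $  — match e
step 5: stack=$ a A h  input=h a d $  — match h
step 6: stack=$ a A  input=a d $  — expand A ::= λ
step 7: stack=$ a  input=a d $  — match a
step 8: stack=$  input=d $  — error: stack empty but input remains

d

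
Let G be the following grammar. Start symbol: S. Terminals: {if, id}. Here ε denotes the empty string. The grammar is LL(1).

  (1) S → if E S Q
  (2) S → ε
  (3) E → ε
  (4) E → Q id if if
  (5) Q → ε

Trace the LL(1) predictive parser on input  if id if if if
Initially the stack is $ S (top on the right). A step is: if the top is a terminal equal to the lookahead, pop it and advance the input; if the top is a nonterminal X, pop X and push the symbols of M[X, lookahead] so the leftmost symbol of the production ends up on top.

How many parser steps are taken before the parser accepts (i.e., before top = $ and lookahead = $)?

13

step 1: stack=$ S  input=if id if if if $  — expand S → if E S Q
step 2: stack=$ Q S E if  input=if id if if if $  — match if
step 3: stack=$ Q S E  input=id if if if $  — expand E → Q id if if
step 4: stack=$ Q S if if id Q  input=id if if if $  — expand Q → ε
step 5: stack=$ Q S if if id  input=id if if if $  — match id
step 6: stack=$ Q S if if  input=if if if $  — match if
step 7: stack=$ Q S if  input=if if $  — match if
step 8: stack=$ Q S  input=if $  — expand S → if E S Q
step 9: stack=$ Q Q S E if  input=if $  — match if
step 10: stack=$ Q Q S E  input=$  — expand E → ε
step 11: stack=$ Q Q S  input=$  — expand S → ε
step 12: stack=$ Q Q  input=$  — expand Q → ε
step 13: stack=$ Q  input=$  — expand Q → ε
Accept reached after 13 steps.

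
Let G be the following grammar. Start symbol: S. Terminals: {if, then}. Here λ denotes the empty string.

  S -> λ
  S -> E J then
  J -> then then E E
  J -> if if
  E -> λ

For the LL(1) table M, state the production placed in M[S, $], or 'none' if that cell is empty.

FIRST(J) = {if, then}
FIRST(E) = {λ}
FIRST(S) = {λ, if, then}  (via E J then)
FOLLOW(S) includes $ since S is the start symbol.
FOLLOW(S): S appears on no right-hand side. Thus FOLLOW(S) = {$}.
For S -> λ: FIRST(λ) = {λ}, so it goes in M[S, t] for t ∈ {}; since λ ∈ FIRST, also for every t ∈ FOLLOW(S) = {$}.
For S -> E J then: FIRST(E J then) = {if, then}, so it goes in M[S, t] for t ∈ {if, then}.

S -> λ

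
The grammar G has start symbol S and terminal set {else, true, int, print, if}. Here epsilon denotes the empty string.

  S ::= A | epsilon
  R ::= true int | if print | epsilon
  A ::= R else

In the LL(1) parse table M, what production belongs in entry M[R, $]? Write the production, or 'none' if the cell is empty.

none

FIRST(R): from R::=true int we get {true}; from R::=if print we get {if}; from R::=epsilon we get {epsilon}. So FIRST(R) = {epsilon, if, true}.
FIRST(A): from A::=R else we get {else, if, true}. So FIRST(A) = {else, if, true}.
FIRST(S): from S::=A we get {else, if, true}; from S::=epsilon we get {epsilon}. So FIRST(S) = {epsilon, else, if, true}.
FOLLOW(S) includes $ since S is the start symbol.
FOLLOW(R): in A::=R else, R is followed by else with FIRST {else}. Thus FOLLOW(R) = {else}.
For R ::= true int: FIRST(true int) = {true}, so it goes in M[R, t] for t ∈ {true}.
For R ::= if print: FIRST(if print) = {if}, so it goes in M[R, t] for t ∈ {if}.
For R ::= epsilon: FIRST(epsilon) = {epsilon}, so it goes in M[R, t] for t ∈ {}; since epsilon ∈ FIRST, also for every t ∈ FOLLOW(R) = {else}.
None of these place a production in M[R, $].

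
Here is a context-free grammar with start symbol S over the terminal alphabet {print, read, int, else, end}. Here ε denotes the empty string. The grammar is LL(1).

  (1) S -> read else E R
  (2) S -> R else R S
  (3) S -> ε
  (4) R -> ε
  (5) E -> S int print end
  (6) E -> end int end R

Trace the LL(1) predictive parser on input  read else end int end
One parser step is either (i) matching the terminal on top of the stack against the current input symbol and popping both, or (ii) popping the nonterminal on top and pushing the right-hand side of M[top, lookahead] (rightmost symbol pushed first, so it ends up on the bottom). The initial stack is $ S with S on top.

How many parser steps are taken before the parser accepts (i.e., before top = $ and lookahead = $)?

9

step 1: stack=$ S  input=read else end int end $  — expand S -> read else E R
step 2: stack=$ R E else read  input=read else end int end $  — match read
step 3: stack=$ R E else  input=else end int end $  — match else
step 4: stack=$ R E  input=end int end $  — expand E -> end int end R
step 5: stack=$ R R end int end  input=end int end $  — match end
step 6: stack=$ R R end int  input=int end $  — match int
step 7: stack=$ R R end  input=end $  — match end
step 8: stack=$ R R  input=$  — expand R -> ε
step 9: stack=$ R  input=$  — expand R -> ε
Accept reached after 9 steps.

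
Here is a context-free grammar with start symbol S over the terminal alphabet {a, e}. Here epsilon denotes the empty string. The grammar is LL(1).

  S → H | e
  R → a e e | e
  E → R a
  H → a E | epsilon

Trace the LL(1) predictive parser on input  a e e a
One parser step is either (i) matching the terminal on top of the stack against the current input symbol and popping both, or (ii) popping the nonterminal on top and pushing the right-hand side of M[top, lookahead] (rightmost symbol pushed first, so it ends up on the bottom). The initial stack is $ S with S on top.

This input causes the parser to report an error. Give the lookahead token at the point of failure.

step 1: stack=$ S  input=a e e a $  — expand S → H
step 2: stack=$ H  input=a e e a $  — expand H → a E
step 3: stack=$ E a  input=a e e a $  — match a
step 4: stack=$ E  input=e e a $  — expand E → R a
step 5: stack=$ a R  input=e e a $  — expand R → e
step 6: stack=$ a e  input=e e a $  — match e
step 7: stack=$ a  input=e a $  — error: top is terminal a but lookahead is e

e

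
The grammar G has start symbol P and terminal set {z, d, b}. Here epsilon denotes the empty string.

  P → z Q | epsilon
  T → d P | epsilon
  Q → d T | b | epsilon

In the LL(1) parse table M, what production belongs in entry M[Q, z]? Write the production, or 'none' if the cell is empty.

FIRST(P) = {epsilon, z}
FIRST(T) = {epsilon, d}
FIRST(Q) = {epsilon, b, d}
FOLLOW(P) includes $ since P is the start symbol.
FOLLOW(P): in T→d P, the suffix after P is empty, so FOLLOW(P) ⊇ FOLLOW(T) = {$}. Thus FOLLOW(P) = {$}.
FOLLOW(Q): in P→z Q, the suffix after Q is empty, so FOLLOW(Q) ⊇ FOLLOW(P) = {$}. Thus FOLLOW(Q) = {$}.
For Q → d T: FIRST(d T) = {d}, so it goes in M[Q, t] for t ∈ {d}.
For Q → b: FIRST(b) = {b}, so it goes in M[Q, t] for t ∈ {b}.
For Q → epsilon: FIRST(epsilon) = {epsilon}, so it goes in M[Q, t] for t ∈ {}; since epsilon ∈ FIRST, also for every t ∈ FOLLOW(Q) = {$}.
None of these place a production in M[Q, z].

none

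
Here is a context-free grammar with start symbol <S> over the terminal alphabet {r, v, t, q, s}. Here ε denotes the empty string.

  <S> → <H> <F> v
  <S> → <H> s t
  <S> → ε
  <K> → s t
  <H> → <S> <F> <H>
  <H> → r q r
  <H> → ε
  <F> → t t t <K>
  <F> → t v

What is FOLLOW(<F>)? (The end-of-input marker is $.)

FIRST(<K>) = {s}
FIRST(<F>) = {t}
FIRST(<S>) = {ε, r, s, t}  (via <H> <F> v, <H> s t)
FIRST(<H>) = {ε, r, s, t}  (via <S> <F> <H>)
FOLLOW(<S>) includes $ since <S> is the start symbol.
FOLLOW(<S>): in <H>→<S> <F> <H>, <S> is followed by <F> <H> with FIRST {t}. Thus FOLLOW(<S>) = {$, t}.
FOLLOW(<H>): in <S>→<H> <F> v, <H> is followed by <F> v with FIRST {t}; in <S>→<H> s t, <H> is followed by s t with FIRST {s}; in <H>→<S> <F> <H>, the suffix after <H> is empty (adds nothing new). Thus FOLLOW(<H>) = {s, t}.
FOLLOW(<F>): in <S>→<H> <F> v, <F> is followed by v with FIRST {v}; in <H>→<S> <F> <H>, <F> is followed by <H> with FIRST {ε, r, s, t}; in <H>→<S> <F> <H>, the suffix after <F> is nullable, so FOLLOW(<F>) ⊇ FOLLOW(<H>) = {s, t}. Thus FOLLOW(<F>) = {r, s, t, v}.
FOLLOW(<K>): in <F>→t t t <K>, the suffix after <K> is empty, so FOLLOW(<K>) ⊇ FOLLOW(<F>) = {r, s, t, v}. Thus FOLLOW(<K>) = {r, s, t, v}.

{r, s, t, v}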